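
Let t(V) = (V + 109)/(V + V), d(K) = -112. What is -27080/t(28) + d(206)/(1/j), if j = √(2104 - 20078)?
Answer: -1516480/137 - 112*I*√17974 ≈ -11069.0 - 15016.0*I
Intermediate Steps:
t(V) = (109 + V)/(2*V) (t(V) = (109 + V)/((2*V)) = (109 + V)*(1/(2*V)) = (109 + V)/(2*V))
j = I*√17974 (j = √(-17974) = I*√17974 ≈ 134.07*I)
-27080/t(28) + d(206)/(1/j) = -27080*56/(109 + 28) - 112*I*√17974 = -27080/((½)*(1/28)*137) - 112*I*√17974 = -27080/137/56 - 112*I*√17974 = -27080*56/137 - 112*I*√17974 = -1516480/137 - 112*I*√17974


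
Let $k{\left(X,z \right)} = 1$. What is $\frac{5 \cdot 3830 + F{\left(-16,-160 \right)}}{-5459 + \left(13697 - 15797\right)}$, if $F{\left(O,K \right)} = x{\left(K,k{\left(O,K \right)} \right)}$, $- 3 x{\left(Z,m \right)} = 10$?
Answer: $- \frac{57440}{22677} \approx -2.533$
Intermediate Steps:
$x{\left(Z,m \right)} = - \frac{10}{3}$ ($x{\left(Z,m \right)} = \left(- \frac{1}{3}\right) 10 = - \frac{10}{3}$)
$F{\left(O,K \right)} = - \frac{10}{3}$
$\frac{5 \cdot 3830 + F{\left(-16,-160 \right)}}{-5459 + \left(13697 - 15797\right)} = \frac{5 \cdot 3830 - \frac{10}{3}}{-5459 + \left(13697 - 15797\right)} = \frac{19150 - \frac{10}{3}}{-5459 - 2100} = \frac{57440}{3 \left(-7559\right)} = \frac{57440}{3} \left(- \frac{1}{7559}\right) = - \frac{57440}{22677}$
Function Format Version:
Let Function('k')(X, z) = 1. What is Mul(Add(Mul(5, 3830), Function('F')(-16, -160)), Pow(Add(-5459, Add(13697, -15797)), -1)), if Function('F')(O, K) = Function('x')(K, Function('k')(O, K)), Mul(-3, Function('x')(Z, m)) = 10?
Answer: Rational(-57440, 22677) ≈ -2.5330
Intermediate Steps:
Function('x')(Z, m) = Rational(-10, 3) (Function('x')(Z, m) = Mul(Rational(-1, 3), 10) = Rational(-10, 3))
Function('F')(O, K) = Rational(-10, 3)
Mul(Add(Mul(5, 3830), Function('F')(-16, -160)), Pow(Add(-5459, Add(13697, -15797)), -1)) = Mul(Add(Mul(5, 3830), Rational(-10, 3)), Pow(Add(-5459, Add(13697, -15797)), -1)) = Mul(Add(19150, Rational(-10, 3)), Pow(Add(-5459, -2100), -1)) = Mul(Rational(57440, 3), Pow(-7559, -1)) = Mul(Rational(57440, 3), Rational(-1, 7559)) = Rational(-57440, 22677)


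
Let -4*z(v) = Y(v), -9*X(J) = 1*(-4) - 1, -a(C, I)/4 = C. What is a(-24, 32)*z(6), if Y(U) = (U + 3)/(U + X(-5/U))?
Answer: -1944/59 ≈ -32.949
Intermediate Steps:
a(C, I) = -4*C
X(J) = 5/9 (X(J) = -(1*(-4) - 1)/9 = -(-4 - 1)/9 = -⅑*(-5) = 5/9)
Y(U) = (3 + U)/(5/9 + U) (Y(U) = (U + 3)/(U + 5/9) = (3 + U)/(5/9 + U))
z(v) = -9*(3 + v)/(4*(5 + 9*v))
a(-24, 32)*z(6) = (-4*(-24))*(9*(-3 - 1*6)/(4*(5 + 9*6))) = 96*(9*(-3 - 6)/(4*(5 + 54))) = 96*((9/4)*(-9)/59) = 96*((9/4)*(1/59)*(-9)) = 96*(-81/236) = -1944/59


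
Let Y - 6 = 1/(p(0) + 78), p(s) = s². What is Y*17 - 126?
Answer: -1855/78 ≈ -23.782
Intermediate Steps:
Y = 469/78 (Y = 6 + 1/(0² + 78) = 6 + 1/(0 + 78) = 6 + 1/78 = 469/78 ≈ 6.0128)
Y*17 - 126 = (469/78)*17 - 126 = 7973/78 - 126 = -1855/78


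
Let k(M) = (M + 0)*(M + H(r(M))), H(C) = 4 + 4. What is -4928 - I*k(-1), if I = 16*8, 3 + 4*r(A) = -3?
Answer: -4032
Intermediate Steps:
r(A) = -3/2 (r(A) = -3/4 + (1/4)*(-3) = -3/4 - 3/4 = -3/2)
H(C) = 8
I = 128
k(M) = M*(8 + M) (k(M) = (M + 0)*(M + 8) = M*(8 + M))
-4928 - I*k(-1) = -4928 - 128*(-(8 - 1)) = -4928 - 128*(-1*7) = -4928 - 128*(-7) = -4928 - 1*(-896) = -4928 + 896 = -4032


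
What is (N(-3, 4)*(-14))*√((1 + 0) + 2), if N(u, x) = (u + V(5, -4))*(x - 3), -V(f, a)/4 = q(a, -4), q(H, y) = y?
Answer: -182*√3 ≈ -315.23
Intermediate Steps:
V(f, a) = 16 (V(f, a) = -4*(-4) = 16)
N(u, x) = (-3 + x)*(16 + u) (N(u, x) = (u + 16)*(x - 3) = (16 + u)*(-3 + x) = (-3 + x)*(16 + u))
(N(-3, 4)*(-14))*√((1 + 0) + 2) = ((-48 - 3*(-3) + 16*4 - 3*4)*(-14))*√((1 + 0) + 2) = ((-48 + 9 + 64 - 12)*(-14))*√(1 + 2) = (13*(-14))*√3 = -182*√3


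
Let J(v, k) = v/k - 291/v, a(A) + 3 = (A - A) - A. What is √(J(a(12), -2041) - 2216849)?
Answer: I*√230865122858565/10205 ≈ 1488.9*I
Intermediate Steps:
a(A) = -3 - A (a(A) = -3 + ((A - A) - A) = -3 + (0 - A) = -3 - A)
J(v, k) = -291/v + v/k
√(J(a(12), -2041) - 2216849) = √((-291/(-3 - 1*12) + (-3 - 1*12)/(-2041)) - 2216849) = √((-291/(-3 - 12) + (-3 - 12)*(-1/2041)) - 2216849) = √((-291/(-15) - 15*(-1/2041)) - 2216849) = √((-291*(-1/15) + 15/2041) - 2216849) = √((97/5 + 15/2041) - 2216849) = √(198052/10205 - 2216849) = √(-22622745993/10205) = I*√230865122858565/10205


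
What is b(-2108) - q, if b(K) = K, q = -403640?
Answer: 401532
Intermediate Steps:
b(-2108) - q = -2108 - 1*(-403640) = -2108 + 403640 = 401532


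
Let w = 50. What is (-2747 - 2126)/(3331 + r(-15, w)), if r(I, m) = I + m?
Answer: -443/306 ≈ -1.4477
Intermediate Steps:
(-2747 - 2126)/(3331 + r(-15, w)) = (-2747 - 2126)/(3331 + (-15 + 50)) = -4873/(3331 + 35) = -4873/3366 = -4873*1/3366 = -443/306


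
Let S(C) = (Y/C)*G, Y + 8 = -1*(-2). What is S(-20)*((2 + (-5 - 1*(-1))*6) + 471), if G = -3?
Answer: -4041/10 ≈ -404.10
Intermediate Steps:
Y = -6 (Y = -8 - 1*(-2) = -8 + 2 = -6)
S(C) = 18/C (S(C) = -6/C*(-3) = 18/C)
S(-20)*((2 + (-5 - 1*(-1))*6) + 471) = (18/(-20))*((2 + (-5 - 1*(-1))*6) + 471) = (18*(-1/20))*((2 + (-5 + 1)*6) + 471) = -9*((2 - 4*6) + 471)/10 = -9*((2 - 24) + 471)/10 = -9*(-22 + 471)/10 = -9/10*449 = -4041/10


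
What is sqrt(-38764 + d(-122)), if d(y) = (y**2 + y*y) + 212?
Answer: 12*I*sqrt(61) ≈ 93.723*I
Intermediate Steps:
d(y) = 212 + 2*y**2 (d(y) = (y**2 + y**2) + 212 = 2*y**2 + 212 = 212 + 2*y**2)
sqrt(-38764 + d(-122)) = sqrt(-38764 + (212 + 2*(-122)**2)) = sqrt(-38764 + (212 + 2*14884)) = sqrt(-38764 + (212 + 29768)) = sqrt(-38764 + 29980) = sqrt(-8784) = 12*I*sqrt(61)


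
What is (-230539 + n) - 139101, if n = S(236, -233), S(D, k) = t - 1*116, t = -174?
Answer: -369930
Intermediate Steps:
S(D, k) = -290 (S(D, k) = -174 - 1*116 = -174 - 116 = -290)
n = -290
(-230539 + n) - 139101 = (-230539 - 290) - 139101 = -230829 - 139101 = -369930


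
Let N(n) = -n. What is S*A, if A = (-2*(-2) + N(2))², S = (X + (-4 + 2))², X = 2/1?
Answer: 0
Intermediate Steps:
X = 2 (X = 2*1 = 2)
S = 0 (S = (2 + (-4 + 2))² = (2 - 2)² = 0² = 0)
A = 4 (A = (-2*(-2) - 1*2)² = (4 - 2)² = 2² = 4)
S*A = 0*4 = 0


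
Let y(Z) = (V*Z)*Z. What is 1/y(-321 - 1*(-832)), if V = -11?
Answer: -1/2872331 ≈ -3.4815e-7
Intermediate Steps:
y(Z) = -11*Z² (y(Z) = (-11*Z)*Z = -11*Z²)
1/y(-321 - 1*(-832)) = 1/(-11*(-321 - 1*(-832))²) = 1/(-11*(-321 + 832)²) = 1/(-11*511²) = 1/(-11*261121) = 1/(-2872331) = -1/2872331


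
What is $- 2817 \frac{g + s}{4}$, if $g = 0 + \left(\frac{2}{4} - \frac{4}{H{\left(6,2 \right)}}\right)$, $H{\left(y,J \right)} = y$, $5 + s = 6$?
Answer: $- \frac{4695}{8} \approx -586.88$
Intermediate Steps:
$s = 1$ ($s = -5 + 6 = 1$)
$g = - \frac{1}{6}$ ($g = 0 + \left(\frac{2}{4} - \frac{4}{6}\right) = 0 + \left(2 \cdot \frac{1}{4} - \frac{2}{3}\right) = 0 + \left(\frac{1}{2} - \frac{2}{3}\right) = 0 - \frac{1}{6} = - \frac{1}{6} \approx -0.16667$)
$- 2817 \frac{g + s}{4} = - 2817 \frac{- \frac{1}{6} + 1}{4} = - 2817 \cdot \frac{5}{6} \cdot \frac{1}{4} = \left(-2817\right) \frac{5}{24} = - \frac{4695}{8}$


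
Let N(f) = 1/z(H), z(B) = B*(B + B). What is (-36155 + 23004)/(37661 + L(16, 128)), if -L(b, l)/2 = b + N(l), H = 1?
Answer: -13151/37628 ≈ -0.34950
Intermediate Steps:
z(B) = 2*B**2 (z(B) = B*(2*B) = 2*B**2)
N(f) = 1/2 (N(f) = 1/(2*1**2) = 1/(2*1) = 1/2)
L(b, l) = -1 - 2*b (L(b, l) = -2*(b + 1/2) = -2*(1/2 + b) = -1 - 2*b)
(-36155 + 23004)/(37661 + L(16, 128)) = (-36155 + 23004)/(37661 + (-1 - 2*16)) = -13151/(37661 + (-1 - 32)) = -13151/(37661 - 33) = -13151/37628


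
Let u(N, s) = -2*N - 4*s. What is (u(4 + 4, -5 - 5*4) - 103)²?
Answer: 361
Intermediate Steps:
u(N, s) = -4*s - 2*N
(u(4 + 4, -5 - 5*4) - 103)² = ((-4*(-5 - 5*4) - 2*(4 + 4)) - 103)² = ((-4*(-5 - 20) - 2*8) - 103)² = ((-4*(-25) - 16) - 103)² = ((100 - 16) - 103)² = (84 - 103)² = (-19)² = 361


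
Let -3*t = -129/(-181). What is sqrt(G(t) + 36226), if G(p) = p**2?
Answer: sqrt(1186801835)/181 ≈ 190.33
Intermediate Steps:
t = -43/181 (t = -(-43)/(-181) = -(-43)*(-1)/181 = -1/3*129/181 = -43/181 ≈ -0.23757)
sqrt(G(t) + 36226) = sqrt((-43/181)**2 + 36226) = sqrt(1849/32761 + 36226) = sqrt(1186801835/32761) = sqrt(1186801835)/181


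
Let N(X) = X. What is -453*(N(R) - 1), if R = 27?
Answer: -11778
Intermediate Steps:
-453*(N(R) - 1) = -453*(27 - 1) = -453*26 = -11778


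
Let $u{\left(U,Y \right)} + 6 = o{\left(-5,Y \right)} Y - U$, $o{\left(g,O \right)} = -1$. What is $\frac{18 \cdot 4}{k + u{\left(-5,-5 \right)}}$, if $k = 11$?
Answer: $\frac{24}{5} \approx 4.8$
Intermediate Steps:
$u{\left(U,Y \right)} = -6 - U - Y$ ($u{\left(U,Y \right)} = -6 - \left(U + Y\right) = -6 - U - Y$)
$\frac{18 \cdot 4}{k + u{\left(-5,-5 \right)}} = \frac{18 \cdot 4}{11 - -4} = \frac{72}{11 + \left(-6 + 5 + 5\right)} = \frac{72}{11 + 4} = \frac{72}{15} = 72 \cdot \frac{1}{15} = \frac{24}{5}$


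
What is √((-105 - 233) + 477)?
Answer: √139 ≈ 11.790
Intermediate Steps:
√((-105 - 233) + 477) = √(-338 + 477) = √139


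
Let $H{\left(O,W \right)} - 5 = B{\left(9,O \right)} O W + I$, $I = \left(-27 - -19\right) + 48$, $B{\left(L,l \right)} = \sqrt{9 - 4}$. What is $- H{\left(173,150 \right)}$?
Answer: $-45 - 25950 \sqrt{5} \approx -58071.0$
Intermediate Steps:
$B{\left(L,l \right)} = \sqrt{5}$
$I = 40$ ($I = \left(-27 + 19\right) + 48 = -8 + 48 = 40$)
$H{\left(O,W \right)} = 45 + O W \sqrt{5}$ ($H{\left(O,W \right)} = 5 + \left(\sqrt{5} O W + 40\right) = 5 + \left(O \sqrt{5} W + 40\right) = 5 + \left(O W \sqrt{5} + 40\right) = 5 + \left(40 + O W \sqrt{5}\right) = 45 + O W \sqrt{5}$)
$- H{\left(173,150 \right)} = - (45 + 173 \cdot 150 \sqrt{5}) = - (45 + 25950 \sqrt{5}) = -45 - 25950 \sqrt{5}$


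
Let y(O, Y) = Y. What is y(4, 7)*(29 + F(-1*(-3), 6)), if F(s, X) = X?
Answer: 245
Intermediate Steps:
y(4, 7)*(29 + F(-1*(-3), 6)) = 7*(29 + 6) = 7*35 = 245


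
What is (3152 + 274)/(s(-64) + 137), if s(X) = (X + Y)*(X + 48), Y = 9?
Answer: 1142/339 ≈ 3.3687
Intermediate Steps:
s(X) = (9 + X)*(48 + X) (s(X) = (X + 9)*(X + 48) = (9 + X)*(48 + X))
(3152 + 274)/(s(-64) + 137) = (3152 + 274)/((432 + (-64)² + 57*(-64)) + 137) = 3426/((432 + 4096 - 3648) + 137) = 3426/(880 + 137) = 3426/1017 = 3426*(1/1017) = 1142/339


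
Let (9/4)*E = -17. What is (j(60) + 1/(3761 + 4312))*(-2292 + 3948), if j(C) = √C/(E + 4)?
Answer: 8/39 - 1863*√15/2 ≈ -3607.5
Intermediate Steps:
E = -68/9 (E = (4/9)*(-17) = -68/9 ≈ -7.5556)
j(C) = -9*√C/32 (j(C) = √C/(-68/9 + 4) = √C/(-32/9) = -9*√C/32)
(j(60) + 1/(3761 + 4312))*(-2292 + 3948) = (-9*√15/16 + 1/(3761 + 4312))*(-2292 + 3948) = (-9*√15/16 + 1/8073)*1656 = (1/8073 - 9*√15/16)*1656 = 8/39 - 1863*√15/2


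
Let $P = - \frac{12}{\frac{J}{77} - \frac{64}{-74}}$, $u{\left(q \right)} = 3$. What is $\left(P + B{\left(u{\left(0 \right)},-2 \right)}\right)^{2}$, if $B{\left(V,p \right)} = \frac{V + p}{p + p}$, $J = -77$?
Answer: $\frac{3136441}{400} \approx 7841.1$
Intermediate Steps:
$B{\left(V,p \right)} = \frac{V + p}{2 p}$
$P = \frac{444}{5}$ ($P = - \frac{12}{- \frac{77}{77} - \frac{64}{-74}} = - \frac{12}{\left(-77\right) \frac{1}{77} - - \frac{32}{37}} = - \frac{12}{-1 + \frac{32}{37}} = - \frac{12}{- \frac{5}{37}} = \left(-12\right) \left(- \frac{37}{5}\right) = \frac{444}{5} \approx 88.8$)
$\left(P + B{\left(u{\left(0 \right)},-2 \right)}\right)^{2} = \left(\frac{444}{5} + \frac{3 - 2}{2 \left(-2\right)}\right)^{2} = \left(\frac{444}{5} + \frac{1}{2} \left(- \frac{1}{2}\right) 1\right)^{2} = \left(\frac{444}{5} - \frac{1}{4}\right)^{2} = \left(\frac{1771}{20}\right)^{2} = \frac{3136441}{400}$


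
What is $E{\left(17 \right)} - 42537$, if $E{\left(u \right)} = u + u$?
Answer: $-42503$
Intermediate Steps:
$E{\left(u \right)} = 2 u$
$E{\left(17 \right)} - 42537 = 2 \cdot 17 - 42537 = 34 - 42537 = -42503$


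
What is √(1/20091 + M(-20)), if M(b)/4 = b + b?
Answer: I*√64583704869/20091 ≈ 12.649*I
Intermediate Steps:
M(b) = 8*b (M(b) = 4*(b + b) = 4*(2*b) = 8*b)
√(1/20091 + M(-20)) = √(1/20091 + 8*(-20)) = √(1/20091 - 160) = √(-3214559/20091) = I*√64583704869/20091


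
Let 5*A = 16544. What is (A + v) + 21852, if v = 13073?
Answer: 191169/5 ≈ 38234.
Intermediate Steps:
A = 16544/5 (A = (⅕)*16544 = 16544/5 ≈ 3308.8)
(A + v) + 21852 = (16544/5 + 13073) + 21852 = 81909/5 + 21852 = 191169/5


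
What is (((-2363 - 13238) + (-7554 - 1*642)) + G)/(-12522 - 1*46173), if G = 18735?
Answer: 5062/58695 ≈ 0.086242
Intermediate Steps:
(((-2363 - 13238) + (-7554 - 1*642)) + G)/(-12522 - 1*46173) = (((-2363 - 13238) + (-7554 - 1*642)) + 18735)/(-12522 - 1*46173) = ((-15601 + (-7554 - 642)) + 18735)/(-12522 - 46173) = ((-15601 - 8196) + 18735)/(-58695) = (-23797 + 18735)*(-1/58695) = -5062*(-1/58695) = 5062/58695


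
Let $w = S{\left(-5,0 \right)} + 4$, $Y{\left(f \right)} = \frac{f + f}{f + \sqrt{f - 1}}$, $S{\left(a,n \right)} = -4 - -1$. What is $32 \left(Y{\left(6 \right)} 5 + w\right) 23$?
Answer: $\frac{287776}{31} - \frac{44160 \sqrt{5}}{31} \approx 6097.8$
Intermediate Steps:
$S{\left(a,n \right)} = -3$ ($S{\left(a,n \right)} = -4 + 1 = -3$)
$Y{\left(f \right)} = \frac{2 f}{f + \sqrt{-1 + f}}$
$w = 1$ ($w = -3 + 4 = 1$)
$32 \left(Y{\left(6 \right)} 5 + w\right) 23 = 32 \left(2 \cdot 6 \frac{1}{6 + \sqrt{-1 + 6}} \cdot 5 + 1\right) 23 = 32 \left(2 \cdot 6 \frac{1}{6 + \sqrt{5}} \cdot 5 + 1\right) 23 = 32 \left(\frac{12}{6 + \sqrt{5}} \cdot 5 + 1\right) 23 = 32 \left(\frac{60}{6 + \sqrt{5}} + 1\right) 23 = 32 \left(1 + \frac{60}{6 + \sqrt{5}}\right) 23 = \left(32 + \frac{1920}{6 + \sqrt{5}}\right) 23 = 736 + \frac{44160}{6 + \sqrt{5}}$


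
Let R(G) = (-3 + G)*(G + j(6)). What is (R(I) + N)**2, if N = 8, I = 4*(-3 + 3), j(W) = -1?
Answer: 121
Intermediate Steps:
I = 0 (I = 4*0 = 0)
R(G) = (-1 + G)*(-3 + G) (R(G) = (-3 + G)*(G - 1) = (-3 + G)*(-1 + G) = (-1 + G)*(-3 + G))
(R(I) + N)**2 = ((3 + 0**2 - 4*0) + 8)**2 = ((3 + 0 + 0) + 8)**2 = (3 + 8)**2 = 11**2 = 121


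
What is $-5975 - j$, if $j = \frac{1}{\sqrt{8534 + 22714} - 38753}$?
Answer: $- \frac{8973038433222}{1501763761} + \frac{12 \sqrt{217}}{1501763761} \approx -5975.0$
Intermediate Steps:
$j = \frac{1}{-38753 + 12 \sqrt{217}}$ ($j = \frac{1}{\sqrt{31248} - 38753} = \frac{1}{12 \sqrt{217} - 38753} = \frac{1}{-38753 + 12 \sqrt{217}} \approx -2.5923 \cdot 10^{-5}$)
$-5975 - j = -5975 - \left(- \frac{38753}{1501763761} - \frac{12 \sqrt{217}}{1501763761}\right) = -5975 + \left(\frac{38753}{1501763761} + \frac{12 \sqrt{217}}{1501763761}\right) = - \frac{8973038433222}{1501763761} + \frac{12 \sqrt{217}}{1501763761}$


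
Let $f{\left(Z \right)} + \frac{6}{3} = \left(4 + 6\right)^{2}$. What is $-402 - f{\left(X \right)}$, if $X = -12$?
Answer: $-500$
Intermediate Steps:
$f{\left(Z \right)} = 98$ ($f{\left(Z \right)} = -2 + \left(4 + 6\right)^{2} = -2 + 10^{2} = -2 + 100 = 98$)
$-402 - f{\left(X \right)} = -402 - 98 = -500$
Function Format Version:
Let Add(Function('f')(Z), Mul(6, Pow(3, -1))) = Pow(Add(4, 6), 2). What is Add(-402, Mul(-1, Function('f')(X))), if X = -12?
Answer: -500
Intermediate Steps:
Function('f')(Z) = 98 (Function('f')(Z) = Add(-2, Pow(Add(4, 6), 2)) = Add(-2, Pow(10, 2)) = Add(-2, 100) = 98)
Add(-402, Mul(-1, Function('f')(X))) = Add(-402, Mul(-1, 98)) = Add(-402, -98) = -500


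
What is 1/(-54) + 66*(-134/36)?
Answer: -13267/54 ≈ -245.69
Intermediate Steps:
1/(-54) + 66*(-134/36) = -1/54 + 66*(-134*1/36) = -1/54 + 66*(-67/18) = -1/54 - 737/3 = -13267/54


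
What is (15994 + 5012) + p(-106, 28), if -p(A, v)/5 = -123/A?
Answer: 2226021/106 ≈ 21000.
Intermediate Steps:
p(A, v) = 615/A (p(A, v) = -(-615)/A = 615/A)
(15994 + 5012) + p(-106, 28) = (15994 + 5012) + 615/(-106) = 21006 + 615*(-1/106) = 21006 - 615/106 = 2226021/106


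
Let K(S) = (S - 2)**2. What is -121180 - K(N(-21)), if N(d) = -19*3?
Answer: -124661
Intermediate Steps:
N(d) = -57
K(S) = (-2 + S)**2
-121180 - K(N(-21)) = -121180 - (-2 - 57)**2 = -121180 - 1*(-59)**2 = -121180 - 1*3481 = -121180 - 3481 = -124661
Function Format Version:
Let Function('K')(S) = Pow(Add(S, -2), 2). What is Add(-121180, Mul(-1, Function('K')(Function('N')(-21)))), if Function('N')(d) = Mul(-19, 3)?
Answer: -124661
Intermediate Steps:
Function('N')(d) = -57
Function('K')(S) = Pow(Add(-2, S), 2)
Add(-121180, Mul(-1, Function('K')(Function('N')(-21)))) = Add(-121180, Mul(-1, Pow(Add(-2, -57), 2))) = Add(-121180, Mul(-1, Pow(-59, 2))) = Add(-121180, Mul(-1, 3481)) = Add(-121180, -3481) = -124661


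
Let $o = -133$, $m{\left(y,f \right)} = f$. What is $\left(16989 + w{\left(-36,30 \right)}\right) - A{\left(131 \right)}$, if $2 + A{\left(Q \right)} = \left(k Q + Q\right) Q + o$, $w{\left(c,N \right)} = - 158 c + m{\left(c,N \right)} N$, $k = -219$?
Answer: $3764810$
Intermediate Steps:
$w{\left(c,N \right)} = N^{2} - 158 c$ ($w{\left(c,N \right)} = - 158 c + N N = - 158 c + N^{2} = N^{2} - 158 c$)
$A{\left(Q \right)} = -135 - 218 Q^{2}$ ($A{\left(Q \right)} = -2 + \left(\left(- 219 Q + Q\right) Q - 133\right) = -2 + \left(- 218 Q Q - 133\right) = -2 - \left(133 + 218 Q^{2}\right) = -135 - 218 Q^{2}$)
$\left(16989 + w{\left(-36,30 \right)}\right) - A{\left(131 \right)} = \left(16989 + \left(30^{2} - -5688\right)\right) - \left(-135 - 218 \cdot 131^{2}\right) = \left(16989 + \left(900 + 5688\right)\right) - \left(-135 - 3741098\right) = \left(16989 + 6588\right) - \left(-135 - 3741098\right) = 23577 - -3741233 = 23577 + 3741233 = 3764810$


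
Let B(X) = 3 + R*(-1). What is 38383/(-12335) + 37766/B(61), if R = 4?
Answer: -465881993/12335 ≈ -37769.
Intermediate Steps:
B(X) = -1 (B(X) = 3 + 4*(-1) = 3 - 4 = -1)
38383/(-12335) + 37766/B(61) = 38383/(-12335) + 37766/(-1) = 38383*(-1/12335) + 37766*(-1) = -38383/12335 - 37766 = -465881993/12335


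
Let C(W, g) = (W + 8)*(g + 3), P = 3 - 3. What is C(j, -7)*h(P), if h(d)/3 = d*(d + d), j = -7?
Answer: 0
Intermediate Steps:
P = 0
C(W, g) = (3 + g)*(8 + W) (C(W, g) = (8 + W)*(3 + g) = (3 + g)*(8 + W))
h(d) = 6*d² (h(d) = 3*(d*(d + d)) = 3*(d*(2*d)) = 3*(2*d²) = 6*d²)
C(j, -7)*h(P) = (24 + 3*(-7) + 8*(-7) - 7*(-7))*(6*0²) = (24 - 21 - 56 + 49)*(6*0) = -4*0 = 0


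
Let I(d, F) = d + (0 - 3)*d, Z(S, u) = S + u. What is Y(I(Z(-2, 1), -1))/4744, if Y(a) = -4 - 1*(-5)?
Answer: 1/4744 ≈ 0.00021079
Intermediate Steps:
I(d, F) = -2*d (I(d, F) = d - 3*d = -2*d)
Y(a) = 1 (Y(a) = -4 + 5 = 1)
Y(I(Z(-2, 1), -1))/4744 = 1/4744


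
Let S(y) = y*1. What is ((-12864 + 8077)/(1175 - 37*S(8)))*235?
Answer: -1124945/879 ≈ -1279.8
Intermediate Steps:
S(y) = y
((-12864 + 8077)/(1175 - 37*S(8)))*235 = ((-12864 + 8077)/(1175 - 37*8))*235 = -4787/(1175 - 296)*235 = -4787/879*235 = -1124945/879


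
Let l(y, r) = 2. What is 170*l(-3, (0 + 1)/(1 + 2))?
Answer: 340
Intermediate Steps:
170*l(-3, (0 + 1)/(1 + 2)) = 170*2 = 340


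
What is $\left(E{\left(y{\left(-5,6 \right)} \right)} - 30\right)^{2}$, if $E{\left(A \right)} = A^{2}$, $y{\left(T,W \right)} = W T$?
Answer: $756900$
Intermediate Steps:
$y{\left(T,W \right)} = T W$
$\left(E{\left(y{\left(-5,6 \right)} \right)} - 30\right)^{2} = \left(\left(\left(-5\right) 6\right)^{2} - 30\right)^{2} = \left(\left(-30\right)^{2} - 30\right)^{2} = \left(900 - 30\right)^{2} = 870^{2} = 756900$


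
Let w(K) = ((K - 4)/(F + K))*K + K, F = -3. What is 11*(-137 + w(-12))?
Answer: -8899/5 ≈ -1779.8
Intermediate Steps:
w(K) = K + K*(-4 + K)/(-3 + K) (w(K) = ((K - 4)/(-3 + K))*K + K = ((-4 + K)/(-3 + K))*K + K = K*(-4 + K)/(-3 + K) + K = K + K*(-4 + K)/(-3 + K))
11*(-137 + w(-12)) = 11*(-137 - 12*(-7 + 2*(-12))/(-3 - 12)) = 11*(-137 - 12*(-7 - 24)/(-15)) = 11*(-137 - 12*(-1/15)*(-31)) = 11*(-137 - 124/5) = 11*(-809/5) = -8899/5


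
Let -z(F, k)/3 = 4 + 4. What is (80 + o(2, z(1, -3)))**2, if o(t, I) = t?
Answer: 6724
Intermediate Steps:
z(F, k) = -24 (z(F, k) = -3*(4 + 4) = -3*8 = -24)
(80 + o(2, z(1, -3)))**2 = (80 + 2)**2 = 82**2 = 6724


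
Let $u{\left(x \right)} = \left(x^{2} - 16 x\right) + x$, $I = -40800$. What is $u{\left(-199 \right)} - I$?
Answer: $83386$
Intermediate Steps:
$u{\left(x \right)} = x^{2} - 15 x$
$u{\left(-199 \right)} - I = - 199 \left(-15 - 199\right) - -40800 = \left(-199\right) \left(-214\right) + 40800 = 42586 + 40800 = 83386$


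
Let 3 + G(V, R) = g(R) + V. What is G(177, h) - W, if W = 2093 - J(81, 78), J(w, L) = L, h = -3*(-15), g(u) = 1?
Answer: -1840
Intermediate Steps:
h = 45
G(V, R) = -2 + V (G(V, R) = -3 + (1 + V) = -2 + V)
W = 2015 (W = 2093 - 1*78 = 2093 - 78 = 2015)
G(177, h) - W = (-2 + 177) - 1*2015 = 175 - 2015 = -1840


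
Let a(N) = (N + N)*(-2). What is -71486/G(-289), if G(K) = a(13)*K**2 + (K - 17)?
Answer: 35743/2171699 ≈ 0.016459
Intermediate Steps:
a(N) = -4*N (a(N) = (2*N)*(-2) = -4*N)
G(K) = -17 + K - 52*K**2 (G(K) = (-4*13)*K**2 + (K - 17) = -52*K**2 + (-17 + K) = -17 + K - 52*K**2)
-71486/G(-289) = -71486/(-17 - 289 - 52*(-289)**2) = -71486/(-17 - 289 - 52*83521) = -71486/(-17 - 289 - 4343092) = -71486/(-4343398) = -71486*(-1/4343398) = 35743/2171699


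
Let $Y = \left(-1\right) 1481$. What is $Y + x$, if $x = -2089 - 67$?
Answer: $-3637$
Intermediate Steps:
$x = -2156$ ($x = -2089 - 67 = -2156$)
$Y = -1481$
$Y + x = -1481 - 2156 = -3637$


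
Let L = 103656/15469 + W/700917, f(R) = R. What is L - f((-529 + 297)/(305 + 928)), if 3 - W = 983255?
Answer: 24448104058916/4456261365003 ≈ 5.4862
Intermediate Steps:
W = -983252 (W = 3 - 1*983255 = 3 - 983255 = -983252)
L = 57444327364/10842485073 (L = 103656/15469 - 983252/700917 = 57444327364/10842485073 ≈ 5.2981)
L - f((-529 + 297)/(305 + 928)) = 57444327364/10842485073 - (-529 + 297)/(305 + 928) = 57444327364/10842485073 - (-232)/1233 = 57444327364/10842485073 - 1*(-232/1233) = 57444327364/10842485073 + 232/1233 = 24448104058916/4456261365003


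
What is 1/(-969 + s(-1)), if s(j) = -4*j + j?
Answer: -1/966 ≈ -0.0010352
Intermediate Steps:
s(j) = -3*j
1/(-969 + s(-1)) = 1/(-969 - 3*(-1)) = 1/(-969 + 3) = 1/(-966) = -1/966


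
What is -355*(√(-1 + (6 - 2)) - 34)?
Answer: 12070 - 355*√3 ≈ 11455.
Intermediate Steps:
-355*(√(-1 + (6 - 2)) - 34) = -355*(√(-1 + 4) - 34) = -355*(√3 - 34) = -355*(-34 + √3) = 12070 - 355*√3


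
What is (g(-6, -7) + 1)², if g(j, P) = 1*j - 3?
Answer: 64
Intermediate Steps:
g(j, P) = -3 + j (g(j, P) = j - 3 = -3 + j)
(g(-6, -7) + 1)² = ((-3 - 6) + 1)² = (-9 + 1)² = (-8)² = 64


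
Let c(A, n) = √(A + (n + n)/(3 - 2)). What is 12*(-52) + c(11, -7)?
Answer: -624 + I*√3 ≈ -624.0 + 1.732*I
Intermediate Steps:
c(A, n) = √(A + 2*n) (c(A, n) = √(A + (2*n)/1) = √(A + (2*n)*1) = √(A + 2*n))
12*(-52) + c(11, -7) = 12*(-52) + √(11 + 2*(-7)) = -624 + √(11 - 14) = -624 + √(-3) = -624 + I*√3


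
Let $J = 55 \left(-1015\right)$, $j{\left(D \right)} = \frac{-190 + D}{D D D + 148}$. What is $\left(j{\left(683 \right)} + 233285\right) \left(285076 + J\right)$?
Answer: $\frac{5679879364569692656}{106204045} \approx 5.3481 \cdot 10^{10}$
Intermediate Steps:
$j{\left(D \right)} = \frac{-190 + D}{148 + D^{3}}$ ($j{\left(D \right)} = \frac{-190 + D}{D^{2} D + 148} = \frac{-190 + D}{D^{3} + 148} = \frac{-190 + D}{148 + D^{3}}$)
$J = -55825$
$\left(j{\left(683 \right)} + 233285\right) \left(285076 + J\right) = \left(\frac{-190 + 683}{148 + 683^{3}} + 233285\right) \left(285076 - 55825\right) = \left(\frac{1}{148 + 318611987} \cdot 493 + 233285\right) 229251 = \left(\frac{1}{318612135} \cdot 493 + 233285\right) 229251 = \left(\frac{493}{318612135} + 233285\right) 229251 = \frac{74327431913968}{318612135} \cdot 229251 = \frac{5679879364569692656}{106204045}$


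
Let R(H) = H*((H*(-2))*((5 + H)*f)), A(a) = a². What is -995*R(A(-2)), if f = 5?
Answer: 1432800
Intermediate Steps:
R(H) = -2*H²*(25 + 5*H) (R(H) = H*((H*(-2))*((5 + H)*5)) = H*((-2*H)*(25 + 5*H)) = H*(-2*H*(25 + 5*H)) = -2*H²*(25 + 5*H))
-995*R(A(-2)) = -9950*((-2)²)²*(-5 - 1*(-2)²) = -9950*4²*(-5 - 1*4) = -9950*16*(-5 - 4) = -9950*16*(-9) = -995*(-1440) = 1432800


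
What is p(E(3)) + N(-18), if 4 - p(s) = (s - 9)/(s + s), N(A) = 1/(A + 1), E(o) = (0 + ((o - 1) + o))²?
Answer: 1539/425 ≈ 3.6212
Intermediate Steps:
E(o) = (-1 + 2*o)² (E(o) = (0 + ((-1 + o) + o))² = (0 + (-1 + 2*o))² = (-1 + 2*o)²)
N(A) = 1/(1 + A)
p(s) = 4 - (-9 + s)/(2*s) (p(s) = 4 - (s - 9)/(s + s) = 4 - (-9 + s)/(2*s))
p(E(3)) + N(-18) = (9 + 7*(-1 + 2*3)²)/(2*((-1 + 2*3)²)) + 1/(1 - 18) = (9 + 7*(-1 + 6)²)/(2*((-1 + 6)²)) + 1/(-17) = (9 + 7*5²)/(2*(5²)) - 1/17 = (½)*(9 + 7*25)/25 - 1/17 = (½)*(1/25)*(9 + 175) - 1/17 = (½)*(1/25)*184 - 1/17 = 92/25 - 1/17 = 1539/425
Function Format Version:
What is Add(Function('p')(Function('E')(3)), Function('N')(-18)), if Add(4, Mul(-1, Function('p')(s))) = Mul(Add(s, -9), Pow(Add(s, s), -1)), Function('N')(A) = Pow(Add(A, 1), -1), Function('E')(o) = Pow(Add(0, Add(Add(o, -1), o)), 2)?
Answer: Rational(1539, 425) ≈ 3.6212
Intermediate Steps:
Function('E')(o) = Pow(Add(-1, Mul(2, o)), 2) (Function('E')(o) = Pow(Add(0, Add(Add(-1, o), o)), 2) = Pow(Add(0, Add(-1, Mul(2, o))), 2) = Pow(Add(-1, Mul(2, o)), 2))
Function('N')(A) = Pow(Add(1, A), -1)
Function('p')(s) = Add(4, Mul(Rational(-1, 2), Pow(s, -1), Add(-9, s))) (Function('p')(s) = Add(4, Mul(-1, Mul(Add(s, -9), Pow(Add(s, s), -1)))) = Add(4, Mul(-1, Mul(Add(-9, s), Pow(Mul(2, s), -1)))) = Add(4, Mul(-1, Mul(Add(-9, s), Mul(Rational(1, 2), Pow(s, -1))))) = Add(4, Mul(-1, Mul(Rational(1, 2), Pow(s, -1), Add(-9, s)))) = Add(4, Mul(Rational(-1, 2), Pow(s, -1), Add(-9, s))))
Add(Function('p')(Function('E')(3)), Function('N')(-18)) = Add(Mul(Rational(1, 2), Pow(Pow(Add(-1, Mul(2, 3)), 2), -1), Add(9, Mul(7, Pow(Add(-1, Mul(2, 3)), 2)))), Pow(Add(1, -18), -1)) = Add(Mul(Rational(1, 2), Pow(Pow(Add(-1, 6), 2), -1), Add(9, Mul(7, Pow(Add(-1, 6), 2)))), Pow(-17, -1)) = Add(Mul(Rational(1, 2), Pow(Pow(5, 2), -1), Add(9, Mul(7, Pow(5, 2)))), Rational(-1, 17)) = Add(Mul(Rational(1, 2), Pow(25, -1), Add(9, Mul(7, 25))), Rational(-1, 17)) = Add(Mul(Rational(1, 2), Rational(1, 25), Add(9, 175)), Rational(-1, 17)) = Add(Mul(Rational(1, 2), Rational(1, 25), 184), Rational(-1, 17)) = Add(Rational(92, 25), Rational(-1, 17)) = Rational(1539, 425)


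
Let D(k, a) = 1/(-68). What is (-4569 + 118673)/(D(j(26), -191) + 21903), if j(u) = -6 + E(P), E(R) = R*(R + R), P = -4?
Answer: 7759072/1489403 ≈ 5.2095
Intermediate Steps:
E(R) = 2*R² (E(R) = R*(2*R) = 2*R²)
j(u) = 26 (j(u) = -6 + 2*(-4)² = -6 + 2*16 = -6 + 32 = 26)
D(k, a) = -1/68
(-4569 + 118673)/(D(j(26), -191) + 21903) = (-4569 + 118673)/(-1/68 + 21903) = 114104/(1489403/68) = 114104*(68/1489403) = 7759072/1489403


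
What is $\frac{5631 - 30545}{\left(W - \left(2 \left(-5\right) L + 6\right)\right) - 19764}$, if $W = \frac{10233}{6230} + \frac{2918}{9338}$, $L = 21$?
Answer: $\frac{103527884740}{81271695679} \approx 1.2738$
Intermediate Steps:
$W = \frac{8123921}{4155410}$ ($W = 10233 \cdot \frac{1}{6230} + 2918 \cdot \frac{1}{9338} = \frac{10233}{6230} + \frac{1459}{4669} = \frac{8123921}{4155410} \approx 1.955$)
$\frac{5631 - 30545}{\left(W - \left(2 \left(-5\right) L + 6\right)\right) - 19764} = \frac{5631 - 30545}{\left(\frac{8123921}{4155410} - \left(2 \left(-5\right) 21 + 6\right)\right) - 19764} = - \frac{24914}{\left(\frac{8123921}{4155410} - \left(\left(-10\right) 21 + 6\right)\right) - 19764} = - \frac{24914}{\left(\frac{8123921}{4155410} - \left(-210 + 6\right)\right) - 19764} = - \frac{24914}{\left(\frac{8123921}{4155410} - -204\right) - 19764} = - \frac{24914}{\left(\frac{8123921}{4155410} + 204\right) - 19764} = - \frac{24914}{\frac{855827561}{4155410} - 19764} = - \frac{24914}{- \frac{81271695679}{4155410}} = \left(-24914\right) \left(- \frac{4155410}{81271695679}\right) = \frac{103527884740}{81271695679}$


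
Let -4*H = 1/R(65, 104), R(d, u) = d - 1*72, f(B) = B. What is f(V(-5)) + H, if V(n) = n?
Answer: -139/28 ≈ -4.9643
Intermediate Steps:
R(d, u) = -72 + d (R(d, u) = d - 72 = -72 + d)
H = 1/28 (H = -1/(4*(-72 + 65)) = -¼/(-7) = -¼*(-⅐) = 1/28 ≈ 0.035714)
f(V(-5)) + H = -5 + 1/28 = -139/28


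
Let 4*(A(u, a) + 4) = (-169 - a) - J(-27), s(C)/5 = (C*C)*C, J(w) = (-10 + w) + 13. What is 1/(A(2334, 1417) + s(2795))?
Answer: 2/218346097961 ≈ 9.1598e-12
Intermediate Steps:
J(w) = 3 + w
s(C) = 5*C³ (s(C) = 5*((C*C)*C) = 5*(C²*C) = 5*C³)
A(u, a) = -161/4 - a/4 (A(u, a) = -4 + ((-169 - a) - (3 - 27))/4 = -4 + ((-169 - a) - 1*(-24))/4 = -4 + ((-169 - a) + 24)/4 = -4 + (-145 - a)/4 = -4 + (-145/4 - a/4) = -161/4 - a/4)
1/(A(2334, 1417) + s(2795)) = 1/((-161/4 - ¼*1417) + 5*2795³) = 1/((-161/4 - 1417/4) + 5*21834609875) = 1/(-789/2 + 109173049375) = 1/(218346097961/2) = 2/218346097961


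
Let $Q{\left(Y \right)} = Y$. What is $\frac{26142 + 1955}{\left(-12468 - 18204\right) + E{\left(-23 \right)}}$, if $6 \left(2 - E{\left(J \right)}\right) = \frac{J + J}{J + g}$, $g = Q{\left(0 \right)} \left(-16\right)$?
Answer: $- \frac{84291}{92011} \approx -0.9161$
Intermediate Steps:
$g = 0$ ($g = 0 \left(-16\right) = 0$)
$E{\left(J \right)} = \frac{5}{3}$ ($E{\left(J \right)} = 2 - \frac{\left(J + J\right) \frac{1}{J + 0}}{6} = 2 - \frac{2 J \frac{1}{J}}{6} = 2 - \frac{1}{3} = \frac{5}{3}$)
$\frac{26142 + 1955}{\left(-12468 - 18204\right) + E{\left(-23 \right)}} = \frac{26142 + 1955}{\left(-12468 - 18204\right) + \frac{5}{3}} = \frac{28097}{\left(-12468 - 18204\right) + \frac{5}{3}} = \frac{28097}{-30672 + \frac{5}{3}} = \frac{28097}{- \frac{92011}{3}} = 28097 \left(- \frac{3}{92011}\right) = - \frac{84291}{92011}$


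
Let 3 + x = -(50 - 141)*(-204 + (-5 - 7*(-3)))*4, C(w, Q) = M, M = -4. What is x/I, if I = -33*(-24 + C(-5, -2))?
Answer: -68435/924 ≈ -74.064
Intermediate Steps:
C(w, Q) = -4
x = -68435 (x = -3 - (50 - 141)*(-204 + (-5 - 7*(-3)))*4 = -3 - (-91)*(-204 + (-5 + 21))*4 = -3 - (-91)*(-204 + 16)*4 = -3 - (-91)*(-188)*4 = -3 - 1*17108*4 = -3 - 17108*4 = -3 - 68432 = -68435)
I = 924 (I = -33*(-24 - 4) = -33*(-28) = 924)
x/I = -68435/924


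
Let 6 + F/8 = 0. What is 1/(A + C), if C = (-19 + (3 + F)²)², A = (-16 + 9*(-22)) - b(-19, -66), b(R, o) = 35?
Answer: 1/4023787 ≈ 2.4852e-7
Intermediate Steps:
F = -48 (F = -48 + 8*0 = -48 + 0 = -48)
A = -249 (A = (-16 + 9*(-22)) - 1*35 = (-16 - 198) - 35 = -214 - 35 = -249)
C = 4024036 (C = (-19 + (3 - 48)²)² = (-19 + (-45)²)² = (-19 + 2025)² = 2006² = 4024036)
1/(A + C) = 1/(-249 + 4024036) = 1/4023787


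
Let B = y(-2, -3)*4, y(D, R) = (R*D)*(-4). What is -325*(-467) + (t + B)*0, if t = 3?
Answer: 151775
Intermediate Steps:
y(D, R) = -4*D*R (y(D, R) = (D*R)*(-4) = -4*D*R)
B = -96 (B = -4*(-2)*(-3)*4 = -24*4 = -96)
-325*(-467) + (t + B)*0 = -325*(-467) + (3 - 96)*0 = 151775 - 93*0 = 151775 + 0 = 151775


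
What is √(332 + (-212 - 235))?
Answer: I*√115 ≈ 10.724*I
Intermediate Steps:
√(332 + (-212 - 235)) = √(332 - 447) = √(-115) = I*√115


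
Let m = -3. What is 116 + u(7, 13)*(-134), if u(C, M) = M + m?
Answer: -1224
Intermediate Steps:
u(C, M) = -3 + M (u(C, M) = M - 3 = -3 + M)
116 + u(7, 13)*(-134) = 116 + (-3 + 13)*(-134) = 116 + 10*(-134) = 116 - 1340 = -1224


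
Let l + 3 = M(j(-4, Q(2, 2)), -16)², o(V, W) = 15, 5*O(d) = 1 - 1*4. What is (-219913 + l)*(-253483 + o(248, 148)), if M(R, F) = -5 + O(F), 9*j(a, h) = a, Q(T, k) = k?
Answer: 1393342998288/25 ≈ 5.5734e+10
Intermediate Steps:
j(a, h) = a/9
O(d) = -⅗ (O(d) = (1 - 1*4)/5 = (1 - 4)/5 = (⅕)*(-3) = -⅗)
M(R, F) = -28/5 (M(R, F) = -5 - ⅗ = -28/5)
l = 709/25 (l = -3 + (-28/5)² = -3 + 784/25 = 709/25 ≈ 28.360)
(-219913 + l)*(-253483 + o(248, 148)) = (-219913 + 709/25)*(-253483 + 15) = -5497116/25*(-253468) = 1393342998288/25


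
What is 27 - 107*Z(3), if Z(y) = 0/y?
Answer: 27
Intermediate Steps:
Z(y) = 0
27 - 107*Z(3) = 27 - 107*0 = 27 + 0 = 27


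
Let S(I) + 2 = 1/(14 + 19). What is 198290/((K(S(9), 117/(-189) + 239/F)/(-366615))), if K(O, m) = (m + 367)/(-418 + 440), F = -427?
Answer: -8162235704700/1867 ≈ -4.3718e+9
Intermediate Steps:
S(I) = -65/33 (S(I) = -2 + 1/(14 + 19) = -2 + 1/33 = -65/33)
K(O, m) = 367/22 + m/22 (K(O, m) = (367 + m)/22 = (367 + m)*(1/22) = 367/22 + m/22)
198290/((K(S(9), 117/(-189) + 239/F)/(-366615))) = 198290/(((367/22 + (117/(-189) + 239/(-427))/22)/(-366615))) = 198290/(((367/22 + (117*(-1/189) + 239*(-1/427))/22)*(-1/366615))) = 198290/(((367/22 + (-13/21 - 239/427)/22)*(-1/366615))) = 198290/(((367/22 + (1/22)*(-1510/1281))*(-1/366615))) = 198290/(((367/22 - 755/14091)*(-1/366615))) = 198290/(((468617/28182)*(-1/366615))) = 198290/(-468617/10331943930) = 198290*(-10331943930/468617) = -8162235704700/1867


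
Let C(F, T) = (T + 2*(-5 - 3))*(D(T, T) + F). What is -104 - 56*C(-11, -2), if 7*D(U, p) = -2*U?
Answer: -10616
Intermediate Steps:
D(U, p) = -2*U/7 (D(U, p) = (-2*U)/7 = -2*U/7)
C(F, T) = (-16 + T)*(F - 2*T/7) (C(F, T) = (T + 2*(-5 - 3))*(-2*T/7 + F) = (T + 2*(-8))*(F - 2*T/7) = (T - 16)*(F - 2*T/7) = (-16 + T)*(F - 2*T/7))
-104 - 56*C(-11, -2) = -104 - 56*(-16*(-11) - 2/7*(-2)² + (32/7)*(-2) - 11*(-2)) = -104 - 56*(176 - 2/7*4 - 64/7 + 22) = -104 - 56*(176 - 8/7 - 64/7 + 22) = -104 - 56*1314/7 = -104 - 10512 = -10616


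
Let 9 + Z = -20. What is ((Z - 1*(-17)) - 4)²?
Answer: 256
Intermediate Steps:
Z = -29 (Z = -9 - 20 = -29)
((Z - 1*(-17)) - 4)² = ((-29 - 1*(-17)) - 4)² = ((-29 + 17) - 4)² = (-12 - 4)² = (-16)² = 256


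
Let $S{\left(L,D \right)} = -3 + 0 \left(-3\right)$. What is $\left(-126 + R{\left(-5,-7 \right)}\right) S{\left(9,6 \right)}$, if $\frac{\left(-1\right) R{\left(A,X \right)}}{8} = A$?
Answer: $258$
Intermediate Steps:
$R{\left(A,X \right)} = - 8 A$
$S{\left(L,D \right)} = -3$ ($S{\left(L,D \right)} = -3 + 0 = -3$)
$\left(-126 + R{\left(-5,-7 \right)}\right) S{\left(9,6 \right)} = \left(-126 - -40\right) \left(-3\right) = \left(-126 + 40\right) \left(-3\right) = \left(-86\right) \left(-3\right) = 258$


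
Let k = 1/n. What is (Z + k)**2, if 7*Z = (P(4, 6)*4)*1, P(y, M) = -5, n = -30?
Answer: 368449/44100 ≈ 8.3549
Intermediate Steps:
k = -1/30 (k = 1/(-30) = -1/30 ≈ -0.033333)
Z = -20/7 (Z = (-5*4*1)/7 = (-20*1)/7 = (1/7)*(-20) = -20/7 ≈ -2.8571)
(Z + k)**2 = (-20/7 - 1/30)**2 = (-607/210)**2 = 368449/44100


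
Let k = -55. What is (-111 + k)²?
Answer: 27556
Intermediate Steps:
(-111 + k)² = (-111 - 55)² = (-166)² = 27556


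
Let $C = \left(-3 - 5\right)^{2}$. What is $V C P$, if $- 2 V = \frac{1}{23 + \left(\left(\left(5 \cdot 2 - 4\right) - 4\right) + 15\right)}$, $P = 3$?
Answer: $- \frac{12}{5} \approx -2.4$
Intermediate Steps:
$C = 64$ ($C = \left(-8\right)^{2} = 64$)
$V = - \frac{1}{80}$ ($V = - \frac{1}{2 \left(23 + \left(\left(\left(5 \cdot 2 - 4\right) - 4\right) + 15\right)\right)} = - \frac{1}{2 \left(23 + \left(\left(\left(10 - 4\right) - 4\right) + 15\right)\right)} = - \frac{1}{2 \left(23 + \left(\left(6 - 4\right) + 15\right)\right)} = - \frac{1}{2 \left(23 + \left(2 + 15\right)\right)} = - \frac{1}{2 \left(23 + 17\right)} = - \frac{1}{2 \cdot 40} = \left(- \frac{1}{2}\right) \frac{1}{40} = - \frac{1}{80} \approx -0.0125$)
$V C P = \left(- \frac{1}{80}\right) 64 \cdot 3 = \left(- \frac{4}{5}\right) 3 = - \frac{12}{5}$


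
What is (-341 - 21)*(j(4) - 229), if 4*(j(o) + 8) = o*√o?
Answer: 85070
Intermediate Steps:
j(o) = -8 + o^(3/2)/4 (j(o) = -8 + (o*√o)/4 = -8 + o^(3/2)/4)
(-341 - 21)*(j(4) - 229) = (-341 - 21)*((-8 + 4^(3/2)/4) - 229) = -362*((-8 + (¼)*8) - 229) = -362*((-8 + 2) - 229) = -362*(-6 - 229) = -362*(-235) = 85070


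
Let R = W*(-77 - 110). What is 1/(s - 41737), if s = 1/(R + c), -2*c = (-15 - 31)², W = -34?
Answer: -5300/221206099 ≈ -2.3960e-5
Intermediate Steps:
R = 6358 (R = -34*(-77 - 110) = -34*(-187) = 6358)
c = -1058 (c = -(-15 - 31)²/2 = -½*(-46)² = -½*2116 = -1058)
s = 1/5300 (s = 1/(6358 - 1058) = 1/5300 ≈ 0.00018868)
1/(s - 41737) = 1/(1/5300 - 41737) = 1/(-221206099/5300) = -5300/221206099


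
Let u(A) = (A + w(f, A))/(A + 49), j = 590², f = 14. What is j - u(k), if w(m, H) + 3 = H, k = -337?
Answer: 100252123/288 ≈ 3.4810e+5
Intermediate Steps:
w(m, H) = -3 + H
j = 348100
u(A) = (-3 + 2*A)/(49 + A) (u(A) = (A + (-3 + A))/(A + 49) = (-3 + 2*A)/(49 + A))
j - u(k) = 348100 - (-3 + 2*(-337))/(49 - 337) = 348100 - (-3 - 674)/(-288) = 348100 - (-1)*(-677)/288 = 348100 - 1*677/288 = 348100 - 677/288 = 100252123/288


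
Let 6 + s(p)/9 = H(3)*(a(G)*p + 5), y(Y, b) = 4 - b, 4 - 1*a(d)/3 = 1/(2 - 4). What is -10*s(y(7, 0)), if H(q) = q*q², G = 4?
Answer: -142830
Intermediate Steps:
a(d) = 27/2 (a(d) = 12 - 3/(2 - 4) = 12 - 3/(-2) = 12 - 3*(-½) = 12 + 3/2 = 27/2)
H(q) = q³
s(p) = 1161 + 6561*p/2 (s(p) = -54 + 9*(3³*(27*p/2 + 5)) = -54 + 9*(27*(5 + 27*p/2)) = -54 + 9*(135 + 729*p/2) = -54 + (1215 + 6561*p/2) = 1161 + 6561*p/2)
-10*s(y(7, 0)) = -10*(1161 + 6561*(4 - 1*0)/2) = -10*(1161 + 6561*(4 + 0)/2) = -10*(1161 + (6561/2)*4) = -10*(1161 + 13122) = -10*14283 = -142830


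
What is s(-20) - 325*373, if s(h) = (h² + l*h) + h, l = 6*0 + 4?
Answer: -120925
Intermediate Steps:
l = 4 (l = 0 + 4 = 4)
s(h) = h² + 5*h (s(h) = (h² + 4*h) + h = h² + 5*h)
s(-20) - 325*373 = -20*(5 - 20) - 325*373 = -20*(-15) - 121225 = 300 - 121225 = -120925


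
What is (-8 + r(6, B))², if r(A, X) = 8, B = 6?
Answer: 0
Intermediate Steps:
(-8 + r(6, B))² = (-8 + 8)² = 0² = 0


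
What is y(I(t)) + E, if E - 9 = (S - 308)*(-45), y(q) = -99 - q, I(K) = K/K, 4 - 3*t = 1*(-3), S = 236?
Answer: 3149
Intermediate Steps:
t = 7/3 (t = 4/3 - (-3)/3 = 4/3 - 1/3*(-3) = 4/3 + 1 = 7/3 ≈ 2.3333)
I(K) = 1
E = 3249 (E = 9 + (236 - 308)*(-45) = 9 - 72*(-45) = 9 + 3240 = 3249)
y(I(t)) + E = (-99 - 1*1) + 3249 = (-99 - 1) + 3249 = -100 + 3249 = 3149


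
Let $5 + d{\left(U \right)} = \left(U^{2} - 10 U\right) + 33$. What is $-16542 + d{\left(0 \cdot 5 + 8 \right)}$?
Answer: $-16530$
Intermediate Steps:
$d{\left(U \right)} = 28 + U^{2} - 10 U$ ($d{\left(U \right)} = -5 + \left(\left(U^{2} - 10 U\right) + 33\right) = -5 + \left(33 + U^{2} - 10 U\right) = 28 + U^{2} - 10 U$)
$-16542 + d{\left(0 \cdot 5 + 8 \right)} = -16542 + \left(28 + \left(0 \cdot 5 + 8\right)^{2} - 10 \left(0 \cdot 5 + 8\right)\right) = -16542 + \left(28 + \left(0 + 8\right)^{2} - 10 \left(0 + 8\right)\right) = -16542 + \left(28 + 8^{2} - 80\right) = -16542 + \left(28 + 64 - 80\right) = -16542 + 12 = -16530$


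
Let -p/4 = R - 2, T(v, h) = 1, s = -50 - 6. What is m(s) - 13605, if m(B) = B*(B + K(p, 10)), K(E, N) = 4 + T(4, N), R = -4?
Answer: -10749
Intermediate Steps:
s = -56
p = 24 (p = -4*(-4 - 2) = -4*(-6) = 24)
K(E, N) = 5 (K(E, N) = 4 + 1 = 5)
m(B) = B*(5 + B) (m(B) = B*(B + 5) = B*(5 + B))
m(s) - 13605 = -56*(5 - 56) - 13605 = -56*(-51) - 13605 = 2856 - 13605 = -10749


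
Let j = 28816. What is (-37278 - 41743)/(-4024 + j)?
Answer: -79021/24792 ≈ -3.1874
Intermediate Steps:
(-37278 - 41743)/(-4024 + j) = (-37278 - 41743)/(-4024 + 28816) = -79021/24792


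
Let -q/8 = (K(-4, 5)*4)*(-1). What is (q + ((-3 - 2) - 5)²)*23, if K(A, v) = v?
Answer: 5980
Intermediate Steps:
q = 160 (q = -8*5*4*(-1) = -160*(-1) = -8*(-20) = 160)
(q + ((-3 - 2) - 5)²)*23 = (160 + ((-3 - 2) - 5)²)*23 = (160 + (-5 - 5)²)*23 = (160 + (-10)²)*23 = (160 + 100)*23 = 260*23 = 5980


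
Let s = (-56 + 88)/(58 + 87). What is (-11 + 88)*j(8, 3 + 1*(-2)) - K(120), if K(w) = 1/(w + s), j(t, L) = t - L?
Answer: 9395703/17432 ≈ 538.99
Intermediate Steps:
s = 32/145 ≈ 0.22069
K(w) = 1/(32/145 + w) (K(w) = 1/(w + 32/145) = 1/(32/145 + w))
(-11 + 88)*j(8, 3 + 1*(-2)) - K(120) = (-11 + 88)*(8 - (3 + 1*(-2))) - 145/(32 + 145*120) = 77*(8 - (3 - 2)) - 145/(32 + 17400) = 77*(8 - 1*1) - 145/17432 = 77*(8 - 1) - 145/17432 = 77*7 - 1*145/17432 = 539 - 145/17432 = 9395703/17432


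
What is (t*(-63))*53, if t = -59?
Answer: 197001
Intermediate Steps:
(t*(-63))*53 = -59*(-63)*53 = 3717*53 = 197001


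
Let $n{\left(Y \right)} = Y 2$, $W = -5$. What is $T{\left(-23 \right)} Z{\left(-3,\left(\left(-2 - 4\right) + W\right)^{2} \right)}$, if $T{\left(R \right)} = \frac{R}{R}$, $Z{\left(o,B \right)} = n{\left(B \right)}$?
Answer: $242$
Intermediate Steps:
$n{\left(Y \right)} = 2 Y$
$Z{\left(o,B \right)} = 2 B$
$T{\left(R \right)} = 1$
$T{\left(-23 \right)} Z{\left(-3,\left(\left(-2 - 4\right) + W\right)^{2} \right)} = 1 \cdot 2 \left(\left(-2 - 4\right) - 5\right)^{2} = 1 \cdot 2 \left(-6 - 5\right)^{2} = 1 \cdot 2 \left(-11\right)^{2} = 1 \cdot 2 \cdot 121 = 1 \cdot 242 = 242$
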